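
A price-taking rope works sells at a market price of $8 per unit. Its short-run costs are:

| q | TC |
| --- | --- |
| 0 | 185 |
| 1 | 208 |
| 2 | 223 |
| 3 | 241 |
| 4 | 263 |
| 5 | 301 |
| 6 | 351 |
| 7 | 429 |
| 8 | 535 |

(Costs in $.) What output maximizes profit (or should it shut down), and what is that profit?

Tabulate TR − TC: q=0: -185; q=1: -200; q=2: -207; q=3: -217; q=4: -231; q=5: -261; q=6: -303; q=7: -373; q=8: -471.
Profit is highest at q = 0. Equivalently, the lowest AVC in the table is 56/3 ≈ $18.67 at q = 3, and P = $8 falls below it — price never covers variable cost, so the firm shuts down and loses only its fixed cost.

q = 0 (shut down); profit = -$185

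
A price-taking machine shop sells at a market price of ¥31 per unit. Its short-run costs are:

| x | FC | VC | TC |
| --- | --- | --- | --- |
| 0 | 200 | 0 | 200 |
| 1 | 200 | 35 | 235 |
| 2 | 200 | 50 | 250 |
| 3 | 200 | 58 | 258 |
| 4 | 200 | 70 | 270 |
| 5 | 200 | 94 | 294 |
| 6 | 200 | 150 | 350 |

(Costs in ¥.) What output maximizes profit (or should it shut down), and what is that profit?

Tabulate TR − TC: x=0: -200; x=1: -204; x=2: -188; x=3: -165; x=4: -146; x=5: -139; x=6: -164.
Profit is maximized at x = 5. AVC there is 94/5 = ¥18.80 ≤ P, so producing beats shutting down (which would give -¥200).

x = 5; profit = -¥139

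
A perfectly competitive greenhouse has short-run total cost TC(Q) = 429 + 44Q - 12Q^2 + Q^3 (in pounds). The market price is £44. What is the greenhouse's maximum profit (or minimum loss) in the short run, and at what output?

AVC = 44 - 12Q + Q^2 has its minimum £8 at Q = 6; price £44 clears that bar, so the firm operates.
With MC = 44 - 24Q + 3Q^2, P = MC on the upward-sloping part at Q* = 8.
TR = 44·8 = 352. TC = 429 + 96 = 525. Profit = 352 − 525 = -£173.
By producing, the firm covers all variable cost plus £256 of fixed cost; shutting down would lose the full £429.

Profit = -£173 at Q = 8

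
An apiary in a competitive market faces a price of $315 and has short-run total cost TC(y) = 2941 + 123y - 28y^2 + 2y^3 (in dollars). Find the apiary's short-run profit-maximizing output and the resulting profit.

Profit = -$61 at y = 12

AVC = 123 - 28y + 2y^2 has its minimum $25 at y = 7; price $315 clears that bar, so the firm operates.
MC = 123 - 56y + 6y^2. Setting P = MC and taking the root on the rising branch gives y* = 12.
TR = 315·12 = 3780. TC = 2941 + 900 = 3841. Profit = 3780 − 3841 = -$61.
Shutting down would mean losing the fixed cost of $2941, so operating at a loss of $61 is better by $2880.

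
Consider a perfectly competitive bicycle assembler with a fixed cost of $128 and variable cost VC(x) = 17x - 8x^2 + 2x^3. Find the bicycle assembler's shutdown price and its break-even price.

Shutdown price = min AVC. AVC = 17 - 8x + 2x^2, with vertex at x = 2 and minimum $9.
ATC = 128/x + 17 - 8x + 2x^2. Setting dATC/dx = −128/x^2 − 8 + 4x = 0 gives x = 4 (since 4·4^3 − 8·4^2 = 128).
min ATC = 128/4 + 17 − 8·4 + 2·4^2 = $49. That is the break-even price.
For $9 ≤ P < $49 the firm produces at a loss; below $9 it shuts down.

Shutdown price = $9; break-even price = $49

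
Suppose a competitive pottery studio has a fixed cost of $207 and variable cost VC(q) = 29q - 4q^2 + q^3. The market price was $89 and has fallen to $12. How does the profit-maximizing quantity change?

Output falls from 6 to 0 (the firm shuts down)

AVC = 29 - 4q + q^2, minimized at q = 2 where min AVC = $25. MC = 29 - 8q + 3q^2.
At P = $89 ≥ min AVC, set P = MC on the rising branch: q = 6.
At P = $12 < min AVC = $25, price no longer covers variable cost at any output, so the firm shuts down: q = 0.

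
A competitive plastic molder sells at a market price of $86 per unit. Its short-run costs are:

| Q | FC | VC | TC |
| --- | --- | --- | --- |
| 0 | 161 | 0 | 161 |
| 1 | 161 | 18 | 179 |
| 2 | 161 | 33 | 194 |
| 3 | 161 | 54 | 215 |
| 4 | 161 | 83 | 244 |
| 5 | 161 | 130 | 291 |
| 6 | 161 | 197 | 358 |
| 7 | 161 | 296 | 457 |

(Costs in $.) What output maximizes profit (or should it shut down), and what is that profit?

Profit at each row (π = 86Q − TC): Q=0: -161; Q=1: -93; Q=2: -22; Q=3: 43; Q=4: 100; Q=5: 139; Q=6: 158; Q=7: 145.
Profit is maximized at Q = 6. AVC there is 197/6 = $32.83 ≤ P, so producing beats shutting down (which would give -$161).

Q = 6; profit = $158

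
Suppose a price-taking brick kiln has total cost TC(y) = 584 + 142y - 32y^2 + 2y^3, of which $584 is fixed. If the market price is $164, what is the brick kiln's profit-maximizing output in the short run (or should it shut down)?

Variable cost is VC = 142y - 32y^2 + 2y^3, so AVC = VC/y = 142 - 32y + 2y^2 and MC = dTC/dy = 142 - 64y + 6y^2.
AVC hits its minimum where MC = AVC, at y = 8, giving min AVC = 142 - 32·8 + 2·8^2 = $14.
Because $164 ≥ $14, revenue can cover variable cost; the firm operates.
Solving P = MC: -22 - 64y + 6y^2 = 0 ⇒ y = -1/3 or 11. On the upward-sloping branch, y* = 11.
Check: AVC at y = 11 is $32 ≤ P, so revenue covers variable cost.
Profit = P·y − TC = 164·11 − 936 = $868.

Produce at y = 11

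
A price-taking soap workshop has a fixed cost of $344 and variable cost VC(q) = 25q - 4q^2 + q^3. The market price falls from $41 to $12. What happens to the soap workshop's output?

AVC = 25 - 4q + q^2, minimized at q = 2 where min AVC = $21. MC = 25 - 8q + 3q^2.
With P = $41 above the shutdown price, P = MC gives q = 4.
At P = $12 < min AVC = $21, price no longer covers variable cost at any output, so the firm shuts down: q = 0.

Output falls from 4 to 0 (the firm shuts down)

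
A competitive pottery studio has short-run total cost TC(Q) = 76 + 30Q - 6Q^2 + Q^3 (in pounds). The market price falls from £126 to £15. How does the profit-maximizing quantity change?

Output falls from 8 to 0 (the firm shuts down)

AVC = 30 - 6Q + Q^2, minimized at Q = 3 where min AVC = £21. MC = 30 - 12Q + 3Q^2.
At P = £126 ≥ min AVC, set P = MC on the rising branch: Q = 8.
At P = £15 < min AVC = £21, price no longer covers variable cost at any output, so the firm shuts down: Q = 0.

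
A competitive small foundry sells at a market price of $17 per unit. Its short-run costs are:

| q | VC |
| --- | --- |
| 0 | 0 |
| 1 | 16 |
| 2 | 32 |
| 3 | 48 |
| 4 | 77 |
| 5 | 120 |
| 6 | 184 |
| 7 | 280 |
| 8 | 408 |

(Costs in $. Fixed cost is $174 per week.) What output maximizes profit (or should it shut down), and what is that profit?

Compute π = P·q − TC at each output: q=0: -174; q=1: -173; q=2: -172; q=3: -171; q=4: -183; q=5: -209; q=6: -256; q=7: -335; q=8: -446.
Profit is maximized at q = 3. AVC there is 48/3 = $16 ≤ P, so producing beats shutting down (which would give -$174).

q = 3; profit = -$171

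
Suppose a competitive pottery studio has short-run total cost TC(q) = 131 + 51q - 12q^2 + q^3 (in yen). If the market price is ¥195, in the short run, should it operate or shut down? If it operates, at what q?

Variable cost is VC = 51q - 12q^2 + q^3, so AVC = VC/q = 51 - 12q + q^2 and MC = dTC/dq = 51 - 24q + 3q^2.
AVC is minimized where dAVC/dq = -12 + 2q = 0, at q = 6; min AVC = 51 - 12·6 + 6^2 = ¥15.
Since P = ¥195 ≥ min AVC = ¥15, price covers variable cost and the firm should produce.
Solving P = MC: -144 - 24q + 3q^2 = 0 ⇒ q = -4 or 12. On the upward-sloping branch, q* = 12.
Check: AVC at q = 12 is ¥51 ≤ P, so revenue covers variable cost.
Profit = P·q − TC = 195·12 − 743 = ¥1597.

Produce at q = 12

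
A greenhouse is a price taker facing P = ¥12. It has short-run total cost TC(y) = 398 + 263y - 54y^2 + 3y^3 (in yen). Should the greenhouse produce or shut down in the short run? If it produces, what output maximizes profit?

Variable cost is VC = 263y - 54y^2 + 3y^3, so AVC = VC/y = 263 - 54y + 3y^2 and MC = dTC/dy = 263 - 108y + 9y^2.
The AVC parabola has its vertex at y = 54/6 = 9, where AVC = 263 - 54·9 + 3·9^2 = ¥20.
P = ¥12 lies below min AVC = ¥20; no output level covers variable cost.
The firm minimizes its loss by shutting down and losing only its fixed cost of ¥398.

Shut down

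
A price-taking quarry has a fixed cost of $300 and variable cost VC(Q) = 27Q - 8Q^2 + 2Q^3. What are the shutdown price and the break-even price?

Shutdown price = $19; break-even price = $97

Shutdown price = min AVC. AVC = 27 - 8Q + 2Q^2, with vertex at Q = 2 and minimum $19.
ATC = 300/Q + 27 - 8Q + 2Q^2. Setting dATC/dQ = −300/Q^2 − 8 + 4Q = 0 gives Q = 5 (since 4·5^3 − 8·5^2 = 300).
min ATC = 300/5 + 27 − 8·5 + 2·5^2 = $97. That is the break-even price.
For $19 ≤ P < $97 the firm produces at a loss; below $19 it shuts down.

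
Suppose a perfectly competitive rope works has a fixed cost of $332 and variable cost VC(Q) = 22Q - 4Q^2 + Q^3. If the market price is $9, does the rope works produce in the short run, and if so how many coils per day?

Shut down

From TC, MC = TC'(Q) = 22 - 8Q + 3Q^2 and AVC = VC/Q = 22 - 4Q + Q^2.
The AVC parabola has its vertex at Q = 4/2 = 2, where AVC = 22 - 4·2 + 2^2 = $18.
P = $9 lies below min AVC = $18; no output level covers variable cost.
The firm minimizes its loss by shutting down and losing only its fixed cost of $332.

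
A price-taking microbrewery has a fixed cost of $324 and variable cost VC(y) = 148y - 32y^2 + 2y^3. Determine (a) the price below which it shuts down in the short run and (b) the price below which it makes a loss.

Shutdown price = $20; break-even price = $58

Shutdown price = min AVC. AVC = 148 - 32y + 2y^2, with vertex at y = 8 and minimum $20.
ATC = 324/y + 148 - 32y + 2y^2. Setting dATC/dy = −324/y^2 − 32 + 4y = 0 gives y = 9 (since 4·9^3 − 32·9^2 = 324).
min ATC = 324/9 + 148 − 32·9 + 2·9^2 = $58. That is the break-even price.
For $20 ≤ P < $58 the firm produces at a loss; below $20 it shuts down.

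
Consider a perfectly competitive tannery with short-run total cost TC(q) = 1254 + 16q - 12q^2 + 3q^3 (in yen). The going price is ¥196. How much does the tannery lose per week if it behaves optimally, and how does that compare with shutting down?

AVC = 16 - 12q + 3q^2; min AVC = ¥4 at q = 2. Since P = ¥196 ≥ min AVC, the firm produces.
MC = 16 - 24q + 9q^2. Setting P = MC and taking the root on the rising branch gives q* = 6.
TR = 196·6 = 1176. TC = 1254 + 312 = 1566. Profit = 1176 − 1566 = -¥390.
By producing, the firm covers all variable cost plus ¥864 of fixed cost; shutting down would lose the full ¥1254.

Profit = -¥390 at q = 6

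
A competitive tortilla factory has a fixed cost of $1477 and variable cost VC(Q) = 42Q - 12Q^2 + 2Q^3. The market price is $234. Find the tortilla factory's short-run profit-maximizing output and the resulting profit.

Profit = -$197 at Q = 8

AVC = 42 - 12Q + 2Q^2 has its minimum $24 at Q = 3; price $234 clears that bar, so the firm operates.
MC = 42 - 24Q + 6Q^2. Setting P = MC and taking the root on the rising branch gives Q* = 8.
TR = 234·8 = 1872. TC = 1477 + 592 = 2069. Profit = 1872 − 2069 = -$197.
By producing, the firm covers all variable cost plus $1280 of fixed cost; shutting down would lose the full $1477.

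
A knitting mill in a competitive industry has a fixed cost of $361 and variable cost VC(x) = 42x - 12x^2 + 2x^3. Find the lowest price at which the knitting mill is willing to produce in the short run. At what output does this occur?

$24 per unit, at x = 3

The firm shuts down when price falls below the minimum of average variable cost. AVC = VC/x = 42 - 12x + 2x^2.
At the minimum of AVC, MC = AVC. MC = 42 - 24x + 6x^2; setting MC = AVC gives 4x^2 - 12x = 0, so x = 3. min AVC = 24.
So the shutdown price is $24.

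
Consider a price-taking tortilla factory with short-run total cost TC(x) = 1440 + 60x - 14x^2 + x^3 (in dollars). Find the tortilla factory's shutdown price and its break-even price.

AVC = 60 - 14x + x^2; minimized at x = 7, giving min AVC = $11. That is the shutdown price.
ATC = 1440/x + 60 - 14x + x^2. Setting dATC/dx = −1440/x^2 − 14 + 2x = 0 gives x = 12 (since 2·12^3 − 14·12^2 = 1440).
min ATC = 1440/12 + 60 − 14·12 + 12^2 = $156. That is the break-even price.
Between these two prices the firm operates at a loss; above $156 it earns a profit.

Shutdown price = $11; break-even price = $156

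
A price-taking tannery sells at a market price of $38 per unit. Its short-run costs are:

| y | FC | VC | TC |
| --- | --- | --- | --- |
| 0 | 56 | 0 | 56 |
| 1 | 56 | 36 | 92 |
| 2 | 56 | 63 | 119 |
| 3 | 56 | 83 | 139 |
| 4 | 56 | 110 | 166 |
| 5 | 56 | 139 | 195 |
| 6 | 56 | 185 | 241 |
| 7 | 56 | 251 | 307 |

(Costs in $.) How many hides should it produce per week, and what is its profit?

Profit at each row (π = 38y − TC): y=0: -56; y=1: -54; y=2: -43; y=3: -25; y=4: -14; y=5: -5; y=6: -13; y=7: -41.
Profit is maximized at y = 5. AVC there is 139/5 = $27.80 ≤ P, so producing beats shutting down (which would give -$56).

y = 5; profit = -$5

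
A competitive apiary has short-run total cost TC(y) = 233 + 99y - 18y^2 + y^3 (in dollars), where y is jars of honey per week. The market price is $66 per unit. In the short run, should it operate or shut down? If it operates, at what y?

Produce at y = 11

From TC, MC = TC'(y) = 99 - 36y + 3y^2 and AVC = VC/y = 99 - 18y + y^2.
The AVC parabola has its vertex at y = 18/2 = 9, where AVC = 99 - 18·9 + 9^2 = $18.
P = $66 exceeds min AVC = $18, so the firm stays open.
Set P = MC: 66 = 99 - 36y + 3y^2 → 33 - 36y + 3y^2 = 0. The roots are y = 1 and y = 11; the profit-maximizing output is on the rising part of MC, so y* = 11.
Check: AVC at y = 11 is $22 ≤ P, so revenue covers variable cost.
Profit = P·y − TC = 66·11 − 475 = $251.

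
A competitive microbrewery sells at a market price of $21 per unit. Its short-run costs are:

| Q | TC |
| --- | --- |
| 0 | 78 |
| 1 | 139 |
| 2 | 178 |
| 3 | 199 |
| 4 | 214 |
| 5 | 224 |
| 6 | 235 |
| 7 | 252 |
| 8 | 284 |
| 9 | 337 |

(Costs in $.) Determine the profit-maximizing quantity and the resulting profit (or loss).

Q = 0 (shut down); profit = -$78

Compute π = P·Q − TC at each output: Q=0: -78; Q=1: -118; Q=2: -136; Q=3: -136; Q=4: -130; Q=5: -119; Q=6: -109; Q=7: -105; Q=8: -116; Q=9: -148.
Profit is highest at Q = 0. Equivalently, the lowest AVC in the table is 174/7 ≈ $24.86 at Q = 7, and P = $21 falls below it — price never covers variable cost, so the firm shuts down and loses only its fixed cost.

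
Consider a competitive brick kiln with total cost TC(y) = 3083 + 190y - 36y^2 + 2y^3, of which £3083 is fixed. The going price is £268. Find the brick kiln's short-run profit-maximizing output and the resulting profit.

AVC = 190 - 36y + 2y^2; min AVC = £28 at y = 9. Since P = £268 ≥ min AVC, the firm produces.
MC = 190 - 72y + 6y^2. Setting P = MC and taking the root on the rising branch gives y* = 13.
TR = 268·13 = 3484. TC = 3083 + 780 = 3863. Profit = 3484 − 3863 = -£379.
Shutting down would mean losing the fixed cost of £3083, so operating at a loss of £379 is better by £2704.

Profit = -£379 at y = 13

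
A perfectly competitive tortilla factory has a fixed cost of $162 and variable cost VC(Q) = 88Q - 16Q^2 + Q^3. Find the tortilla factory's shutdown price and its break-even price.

Shutdown price = $24; break-even price = $43

Shutdown price = min AVC. AVC = 88 - 16Q + Q^2, with vertex at Q = 8 and minimum $24.
ATC = 162/Q + 88 - 16Q + Q^2. Setting dATC/dQ = −162/Q^2 − 16 + 2Q = 0 gives Q = 9 (since 2·9^3 − 16·9^2 = 162).
min ATC = 162/9 + 88 − 16·9 + 9^2 = $43. That is the break-even price.
For $24 ≤ P < $43 the firm produces at a loss; below $24 it shuts down.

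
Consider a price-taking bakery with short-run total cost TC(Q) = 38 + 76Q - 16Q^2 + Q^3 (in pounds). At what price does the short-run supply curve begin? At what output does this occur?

The shutdown price is the minimum of AVC. VC = 76Q - 16Q^2 + Q^3, so AVC = 76 - 16Q + Q^2.
At the minimum of AVC, MC = AVC. MC = 76 - 32Q + 3Q^2; setting MC = AVC gives 2Q^2 - 16Q = 0, so Q = 8. min AVC = 12.
The firm shuts down for any P below £12.

£12 per unit, at Q = 8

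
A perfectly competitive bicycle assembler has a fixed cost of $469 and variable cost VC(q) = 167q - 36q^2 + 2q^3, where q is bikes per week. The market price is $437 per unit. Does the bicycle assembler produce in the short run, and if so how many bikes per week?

Produce at q = 15

Strip out fixed cost: VC = 167q - 36q^2 + 2q^3. Then AVC = 167 - 36q + 2q^2 and MC = 167 - 72q + 6q^2.
The AVC parabola has its vertex at q = 36/4 = 9, where AVC = 167 - 36·9 + 2·9^2 = $5.
P = $437 exceeds min AVC = $5, so the firm stays open.
P = MC gives -270 - 72q + 6q^2 = 0, with roots -3 and 15. Take the larger (rising MC): q* = 15.
Check: AVC at q = 15 is $77 ≤ P, so revenue covers variable cost.
Profit = P·q − TC = 437·15 − 1624 = $4931.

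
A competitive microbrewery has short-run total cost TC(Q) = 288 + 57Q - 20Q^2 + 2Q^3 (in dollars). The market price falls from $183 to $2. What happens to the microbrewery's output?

AVC = 57 - 20Q + 2Q^2, minimized at Q = 5 where min AVC = $7. MC = 57 - 40Q + 6Q^2.
With P = $183 above the shutdown price, P = MC gives Q = 9.
At P = $2 < min AVC = $7, price no longer covers variable cost at any output, so the firm shuts down: Q = 0.

Output falls from 9 to 0 (the firm shuts down)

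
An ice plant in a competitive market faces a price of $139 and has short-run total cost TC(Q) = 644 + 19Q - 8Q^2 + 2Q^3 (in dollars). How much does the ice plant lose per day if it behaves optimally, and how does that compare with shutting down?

Profit = -$68 at Q = 6

AVC = 19 - 8Q + 2Q^2; min AVC = $11 at Q = 2. Since P = $139 ≥ min AVC, the firm produces.
MC = 19 - 16Q + 6Q^2. Setting P = MC and taking the root on the rising branch gives Q* = 6.
TR = 139·6 = 834. TC = 644 + 258 = 902. Profit = 834 − 902 = -$68.
Shutting down would mean losing the fixed cost of $644, so operating at a loss of $68 is better by $576.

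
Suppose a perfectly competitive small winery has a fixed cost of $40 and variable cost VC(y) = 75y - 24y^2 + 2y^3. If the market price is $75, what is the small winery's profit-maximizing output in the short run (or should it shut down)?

Produce at y = 8

Variable cost is VC = 75y - 24y^2 + 2y^3, so AVC = VC/y = 75 - 24y + 2y^2 and MC = dTC/dy = 75 - 48y + 6y^2.
AVC hits its minimum where MC = AVC, at y = 6, giving min AVC = 75 - 24·6 + 2·6^2 = $3.
Since P = $75 ≥ min AVC = $3, price covers variable cost and the firm should produce.
P = MC gives -48y + 6y^2 = 0, with roots 0 and 8. Take the larger (rising MC): y* = 8.
Check: AVC at y = 8 is $11 ≤ P, so revenue covers variable cost.
Profit = P·y − TC = 75·8 − 128 = $472.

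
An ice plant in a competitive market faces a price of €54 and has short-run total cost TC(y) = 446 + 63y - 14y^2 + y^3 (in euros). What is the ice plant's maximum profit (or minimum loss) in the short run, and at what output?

Profit = -€122 at y = 9

AVC = 63 - 14y + y^2; min AVC = €14 at y = 7. Since P = €54 ≥ min AVC, the firm produces.
With MC = 63 - 28y + 3y^2, P = MC on the upward-sloping part at y* = 9.
TR = 54·9 = 486. TC = 446 + 162 = 608. Profit = 486 − 608 = -€122.
By producing, the firm covers all variable cost plus €324 of fixed cost; shutting down would lose the full €446.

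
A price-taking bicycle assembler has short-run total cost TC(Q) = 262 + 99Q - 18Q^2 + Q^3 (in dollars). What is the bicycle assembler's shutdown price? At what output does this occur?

$18 per unit, at Q = 9

The firm shuts down when price falls below the minimum of average variable cost. AVC = VC/Q = 99 - 18Q + Q^2.
dAVC/dQ = -18 + 2Q = 0 gives Q = 9. min AVC = 99 - 18·9 + 9^2 = 18.
The firm shuts down for any P below $18.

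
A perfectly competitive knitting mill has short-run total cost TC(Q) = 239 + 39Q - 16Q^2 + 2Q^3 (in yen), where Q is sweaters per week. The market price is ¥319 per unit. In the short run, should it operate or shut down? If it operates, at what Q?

Produce at Q = 10

From TC, MC = TC'(Q) = 39 - 32Q + 6Q^2 and AVC = VC/Q = 39 - 16Q + 2Q^2.
AVC hits its minimum where MC = AVC, at Q = 4, giving min AVC = 39 - 16·4 + 2·4^2 = ¥7.
Since P = ¥319 ≥ min AVC = ¥7, price covers variable cost and the firm should produce.
P = MC gives -280 - 32Q + 6Q^2 = 0, with roots -14/3 and 10. Take the larger (rising MC): Q* = 10.
Check: AVC at Q = 10 is ¥79 ≤ P, so revenue covers variable cost.
Profit = P·Q − TC = 319·10 − 1029 = ¥2161.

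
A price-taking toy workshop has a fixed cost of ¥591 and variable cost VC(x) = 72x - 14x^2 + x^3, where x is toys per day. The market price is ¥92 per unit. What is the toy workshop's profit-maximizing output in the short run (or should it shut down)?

Variable cost is VC = 72x - 14x^2 + x^3, so AVC = VC/x = 72 - 14x + x^2 and MC = dTC/dx = 72 - 28x + 3x^2.
AVC is minimized where dAVC/dx = -14 + 2x = 0, at x = 7; min AVC = 72 - 14·7 + 7^2 = ¥23.
Since P = ¥92 ≥ min AVC = ¥23, price covers variable cost and the firm should produce.
Solving P = MC: -20 - 28x + 3x^2 = 0 ⇒ x = -2/3 or 10. On the upward-sloping branch, x* = 10.
Check: AVC at x = 10 is ¥32 ≤ P, so revenue covers variable cost.
Profit = P·x − TC = 92·10 − 911 = ¥9.

Produce at x = 10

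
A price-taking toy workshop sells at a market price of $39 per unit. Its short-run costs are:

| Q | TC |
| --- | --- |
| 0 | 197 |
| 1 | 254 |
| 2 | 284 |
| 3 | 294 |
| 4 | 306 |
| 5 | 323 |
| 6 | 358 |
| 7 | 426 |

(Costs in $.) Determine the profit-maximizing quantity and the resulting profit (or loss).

Tabulate TR − TC: Q=0: -197; Q=1: -215; Q=2: -206; Q=3: -177; Q=4: -150; Q=5: -128; Q=6: -124; Q=7: -153.
Profit is maximized at Q = 6. AVC there is 161/6 = $26.83 ≤ P, so producing beats shutting down (which would give -$197).

Q = 6; profit = -$124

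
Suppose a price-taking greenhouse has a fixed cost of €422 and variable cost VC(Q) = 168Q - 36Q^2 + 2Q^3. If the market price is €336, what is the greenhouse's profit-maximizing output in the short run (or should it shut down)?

Produce at Q = 14

From TC, MC = TC'(Q) = 168 - 72Q + 6Q^2 and AVC = VC/Q = 168 - 36Q + 2Q^2.
AVC is minimized where dAVC/dQ = -36 + 4Q = 0, at Q = 9; min AVC = 168 - 36·9 + 2·9^2 = €6.
P = €336 exceeds min AVC = €6, so the firm stays open.
Solving P = MC: -168 - 72Q + 6Q^2 = 0 ⇒ Q = -2 or 14. On the upward-sloping branch, Q* = 14.
Check: AVC at Q = 14 is €56 ≤ P, so revenue covers variable cost.
Profit = P·Q − TC = 336·14 − 1206 = €3498.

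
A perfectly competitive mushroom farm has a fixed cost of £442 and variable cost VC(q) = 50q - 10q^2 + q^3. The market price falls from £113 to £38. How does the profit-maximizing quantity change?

Output falls from 9 to 6

AVC = 50 - 10q + q^2, minimized at q = 5 where min AVC = £25. MC = 50 - 20q + 3q^2.
With P = £113 above the shutdown price, P = MC gives q = 9.
At P = £38 ≥ min AVC, set P = MC: q = 6. The firm stays open but cuts output.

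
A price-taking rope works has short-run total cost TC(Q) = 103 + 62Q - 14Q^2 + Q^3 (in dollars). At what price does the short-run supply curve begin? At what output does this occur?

The shutdown price is the minimum of AVC. VC = 62Q - 14Q^2 + Q^3, so AVC = 62 - 14Q + Q^2.
dAVC/dQ = -14 + 2Q = 0 gives Q = 7. min AVC = 62 - 14·7 + 7^2 = 13.
So the shutdown price is $13.

$13 per unit, at Q = 7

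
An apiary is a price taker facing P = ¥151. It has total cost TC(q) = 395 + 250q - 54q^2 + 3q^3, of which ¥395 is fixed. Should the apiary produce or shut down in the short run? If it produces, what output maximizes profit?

Produce at q = 11

Variable cost is VC = 250q - 54q^2 + 3q^3, so AVC = VC/q = 250 - 54q + 3q^2 and MC = dTC/dq = 250 - 108q + 9q^2.
AVC is minimized where dAVC/dq = -54 + 6q = 0, at q = 9; min AVC = 250 - 54·9 + 3·9^2 = ¥7.
P = ¥151 exceeds min AVC = ¥7, so the firm stays open.
P = MC gives 99 - 108q + 9q^2 = 0, with roots 1 and 11. Take the larger (rising MC): q* = 11.
Check: AVC at q = 11 is ¥19 ≤ P, so revenue covers variable cost.
Profit = P·q − TC = 151·11 − 604 = ¥1057.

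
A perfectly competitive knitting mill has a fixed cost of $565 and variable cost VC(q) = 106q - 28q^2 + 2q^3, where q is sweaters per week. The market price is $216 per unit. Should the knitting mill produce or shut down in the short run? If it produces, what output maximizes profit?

Variable cost is VC = 106q - 28q^2 + 2q^3, so AVC = VC/q = 106 - 28q + 2q^2 and MC = dTC/dq = 106 - 56q + 6q^2.
The AVC parabola has its vertex at q = 28/4 = 7, where AVC = 106 - 28·7 + 2·7^2 = $8.
Because $216 ≥ $8, revenue can cover variable cost; the firm operates.
P = MC gives -110 - 56q + 6q^2 = 0, with roots -5/3 and 11. Take the larger (rising MC): q* = 11.
Check: AVC at q = 11 is $40 ≤ P, so revenue covers variable cost.
Profit = P·q − TC = 216·11 − 1005 = $1371.

Produce at q = 11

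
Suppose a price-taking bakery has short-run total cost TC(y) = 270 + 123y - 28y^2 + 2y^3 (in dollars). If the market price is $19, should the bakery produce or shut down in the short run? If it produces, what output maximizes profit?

Shut down

From TC, MC = TC'(y) = 123 - 56y + 6y^2 and AVC = VC/y = 123 - 28y + 2y^2.
The AVC parabola has its vertex at y = 28/4 = 7, where AVC = 123 - 28·7 + 2·7^2 = $25.
P = $19 lies below min AVC = $25; no output level covers variable cost.
The firm minimizes its loss by shutting down and losing only its fixed cost of $270.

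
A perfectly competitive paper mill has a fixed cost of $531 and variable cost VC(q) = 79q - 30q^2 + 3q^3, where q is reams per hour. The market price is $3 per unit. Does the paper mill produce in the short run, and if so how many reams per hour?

Shut down

From TC, MC = TC'(q) = 79 - 60q + 9q^2 and AVC = VC/q = 79 - 30q + 3q^2.
AVC is minimized where dAVC/dq = -30 + 6q = 0, at q = 5; min AVC = 79 - 30·5 + 3·5^2 = $4.
P = $3 lies below min AVC = $4; no output level covers variable cost.
The firm minimizes its loss by shutting down and losing only its fixed cost of $531.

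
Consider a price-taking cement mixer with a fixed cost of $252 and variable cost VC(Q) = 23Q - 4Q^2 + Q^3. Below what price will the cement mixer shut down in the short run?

Short-run supply begins at min AVC. From VC = 23Q - 4Q^2 + Q^3, AVC = 23 - 4Q + Q^2.
At the minimum of AVC, MC = AVC. MC = 23 - 8Q + 3Q^2; setting MC = AVC gives 2Q^2 - 4Q = 0, so Q = 2. min AVC = 19.
For P < $19 the firm produces nothing.

$19 per unit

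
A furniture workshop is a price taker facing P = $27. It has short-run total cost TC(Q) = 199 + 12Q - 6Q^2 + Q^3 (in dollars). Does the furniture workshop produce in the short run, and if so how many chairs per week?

Produce at Q = 5

From TC, MC = TC'(Q) = 12 - 12Q + 3Q^2 and AVC = VC/Q = 12 - 6Q + Q^2.
AVC hits its minimum where MC = AVC, at Q = 3, giving min AVC = 12 - 6·3 + 3^2 = $3.
P = $27 exceeds min AVC = $3, so the firm stays open.
P = MC gives -15 - 12Q + 3Q^2 = 0, with roots -1 and 5. Take the larger (rising MC): Q* = 5.
Check: AVC at Q = 5 is $7 ≤ P, so revenue covers variable cost.
Profit = P·Q − TC = 27·5 − 234 = -$99, a loss, but smaller than the $199 fixed cost the firm would lose by shutting down.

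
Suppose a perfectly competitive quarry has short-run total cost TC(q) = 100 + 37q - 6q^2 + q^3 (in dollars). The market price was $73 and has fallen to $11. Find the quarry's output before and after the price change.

Output falls from 6 to 0 (the firm shuts down)

MC = 37 - 12q + 3q^2; the shutdown threshold is min AVC = $28 (at q = 3).
With P = $73 above the shutdown price, P = MC gives q = 6.
At P = $11 < min AVC = $28, price no longer covers variable cost at any output, so the firm shuts down: q = 0.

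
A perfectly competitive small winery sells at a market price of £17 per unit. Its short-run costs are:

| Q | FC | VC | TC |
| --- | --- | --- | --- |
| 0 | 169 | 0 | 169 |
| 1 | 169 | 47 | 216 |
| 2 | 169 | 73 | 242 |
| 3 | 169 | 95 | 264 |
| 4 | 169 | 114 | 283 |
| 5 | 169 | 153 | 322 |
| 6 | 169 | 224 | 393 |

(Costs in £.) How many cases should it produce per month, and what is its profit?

Compute π = P·Q − TC at each output: Q=0: -169; Q=1: -199; Q=2: -208; Q=3: -213; Q=4: -215; Q=5: -237; Q=6: -291.
Profit is highest at Q = 0. Equivalently, the lowest AVC in the table is 114/4 ≈ £28.50 at Q = 4, and P = £17 falls below it — price never covers variable cost, so the firm shuts down and loses only its fixed cost.

Q = 0 (shut down); profit = -£169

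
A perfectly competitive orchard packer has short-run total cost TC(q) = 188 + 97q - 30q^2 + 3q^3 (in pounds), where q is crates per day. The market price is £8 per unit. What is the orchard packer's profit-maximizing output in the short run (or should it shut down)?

From TC, MC = TC'(q) = 97 - 60q + 9q^2 and AVC = VC/q = 97 - 30q + 3q^2.
The AVC parabola has its vertex at q = 30/6 = 5, where AVC = 97 - 30·5 + 3·5^2 = £22.
Since P = £8 < min AVC = £22, price fails to cover variable cost at any output.
Best response: produce nothing and absorb the £188 fixed cost.

Shut down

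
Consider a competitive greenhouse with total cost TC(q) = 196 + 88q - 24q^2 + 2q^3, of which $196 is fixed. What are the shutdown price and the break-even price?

Shutdown price = $16; break-even price = $46

Shutdown price = min AVC. AVC = 88 - 24q + 2q^2, with vertex at q = 6 and minimum $16.
ATC = 196/q + 88 - 24q + 2q^2. Setting dATC/dq = −196/q^2 − 24 + 4q = 0 gives q = 7 (since 4·7^3 − 24·7^2 = 196).
min ATC = 196/7 + 88 − 24·7 + 2·7^2 = $46. That is the break-even price.
Between these two prices the firm operates at a loss; above $46 it earns a profit.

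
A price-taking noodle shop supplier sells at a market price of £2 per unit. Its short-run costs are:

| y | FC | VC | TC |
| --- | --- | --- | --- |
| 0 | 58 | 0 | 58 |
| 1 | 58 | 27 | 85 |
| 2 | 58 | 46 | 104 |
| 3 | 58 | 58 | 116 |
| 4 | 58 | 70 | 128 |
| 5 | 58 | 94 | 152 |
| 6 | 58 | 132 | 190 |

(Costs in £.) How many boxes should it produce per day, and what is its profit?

Compute π = P·y − TC at each output: y=0: -58; y=1: -83; y=2: -100; y=3: -110; y=4: -120; y=5: -142; y=6: -178.
Profit is highest at y = 0. Equivalently, the lowest AVC in the table is 70/4 ≈ £17.50 at y = 4, and P = £2 falls below it — price never covers variable cost, so the firm shuts down and loses only its fixed cost.

y = 0 (shut down); profit = -£58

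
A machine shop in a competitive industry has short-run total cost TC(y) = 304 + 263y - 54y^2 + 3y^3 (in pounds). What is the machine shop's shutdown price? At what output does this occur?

The shutdown price is the minimum of AVC. VC = 263y - 54y^2 + 3y^3, so AVC = 263 - 54y + 3y^2.
dAVC/dy = -54 + 6y = 0 gives y = 9. min AVC = 263 - 54·9 + 3·9^2 = 20.
So the shutdown price is £20.

£20 per unit, at y = 9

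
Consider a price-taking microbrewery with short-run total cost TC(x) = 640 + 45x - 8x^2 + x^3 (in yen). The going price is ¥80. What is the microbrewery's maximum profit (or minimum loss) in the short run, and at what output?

Profit = -¥346 at x = 7

AVC = 45 - 8x + x^2; min AVC = ¥29 at x = 4. Since P = ¥80 ≥ min AVC, the firm produces.
With MC = 45 - 16x + 3x^2, P = MC on the upward-sloping part at x* = 7.
TR = 80·7 = 560. TC = 640 + 266 = 906. Profit = 560 − 906 = -¥346.
Shutting down would mean losing the fixed cost of ¥640, so operating at a loss of ¥346 is better by ¥294.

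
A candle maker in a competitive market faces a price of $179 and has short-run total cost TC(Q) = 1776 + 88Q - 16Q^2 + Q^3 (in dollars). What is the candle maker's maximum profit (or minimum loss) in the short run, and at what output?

Profit = -$86 at Q = 13

AVC = 88 - 16Q + Q^2; min AVC = $24 at Q = 8. Since P = $179 ≥ min AVC, the firm produces.
With MC = 88 - 32Q + 3Q^2, P = MC on the upward-sloping part at Q* = 13.
TR = 179·13 = 2327. TC = 1776 + 637 = 2413. Profit = 2327 − 2413 = -$86.
That loss of $86 beats the $1776 the firm would lose by shutting down; producing recovers $1690 of fixed cost.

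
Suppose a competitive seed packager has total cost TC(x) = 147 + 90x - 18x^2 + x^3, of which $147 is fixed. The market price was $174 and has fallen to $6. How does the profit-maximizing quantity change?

AVC = 90 - 18x + x^2, minimized at x = 9 where min AVC = $9. MC = 90 - 36x + 3x^2.
At P = $174 ≥ min AVC, set P = MC on the rising branch: x = 14.
At P = $6 < min AVC = $9, price no longer covers variable cost at any output, so the firm shuts down: x = 0.

Output falls from 14 to 0 (the firm shuts down)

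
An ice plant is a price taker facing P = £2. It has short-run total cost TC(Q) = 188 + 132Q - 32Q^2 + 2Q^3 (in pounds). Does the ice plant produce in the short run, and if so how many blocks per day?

Shut down

Variable cost is VC = 132Q - 32Q^2 + 2Q^3, so AVC = VC/Q = 132 - 32Q + 2Q^2 and MC = dTC/dQ = 132 - 64Q + 6Q^2.
The AVC parabola has its vertex at Q = 32/4 = 8, where AVC = 132 - 32·8 + 2·8^2 = £4.
With P < min AVC (£2 < £4), every unit sold adds to the loss.
Shutting down limits the loss to fixed cost, £188.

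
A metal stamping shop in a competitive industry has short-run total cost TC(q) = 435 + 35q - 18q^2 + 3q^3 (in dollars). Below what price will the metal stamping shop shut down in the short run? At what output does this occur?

$8 per unit, at q = 3

The shutdown price is the minimum of AVC. VC = 35q - 18q^2 + 3q^3, so AVC = 35 - 18q + 3q^2.
dAVC/dq = -18 + 6q = 0 gives q = 3. min AVC = 35 - 18·3 + 3·3^2 = 8.
For P < $8 the firm produces nothing.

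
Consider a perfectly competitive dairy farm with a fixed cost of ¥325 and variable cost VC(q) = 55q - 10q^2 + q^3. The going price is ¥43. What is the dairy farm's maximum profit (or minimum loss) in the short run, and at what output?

AVC = 55 - 10q + q^2; min AVC = ¥30 at q = 5. Since P = ¥43 ≥ min AVC, the firm produces.
With MC = 55 - 20q + 3q^2, P = MC on the upward-sloping part at q* = 6.
TR = 43·6 = 258. TC = 325 + 186 = 511. Profit = 258 − 511 = -¥253.
That loss of ¥253 beats the ¥325 the firm would lose by shutting down; producing recovers ¥72 of fixed cost.

Profit = -¥253 at q = 6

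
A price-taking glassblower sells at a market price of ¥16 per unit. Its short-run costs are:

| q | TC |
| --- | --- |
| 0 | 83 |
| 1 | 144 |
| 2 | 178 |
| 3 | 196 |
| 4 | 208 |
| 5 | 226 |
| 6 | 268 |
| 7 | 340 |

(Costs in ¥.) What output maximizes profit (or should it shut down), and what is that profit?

q = 0 (shut down); profit = -¥83

Tabulate TR − TC: q=0: -83; q=1: -128; q=2: -146; q=3: -148; q=4: -144; q=5: -146; q=6: -172; q=7: -228.
Profit is highest at q = 0. Equivalently, the lowest AVC in the table is 143/5 ≈ ¥28.60 at q = 5, and P = ¥16 falls below it — price never covers variable cost, so the firm shuts down and loses only its fixed cost.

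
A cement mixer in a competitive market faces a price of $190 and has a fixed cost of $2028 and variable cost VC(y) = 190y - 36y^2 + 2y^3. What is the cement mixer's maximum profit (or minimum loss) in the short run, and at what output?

Profit = -$300 at y = 12

AVC = 190 - 36y + 2y^2 has its minimum $28 at y = 9; price $190 clears that bar, so the firm operates.
MC = 190 - 72y + 6y^2. Setting P = MC and taking the root on the rising branch gives y* = 12.
TR = 190·12 = 2280. TC = 2028 + 552 = 2580. Profit = 2280 − 2580 = -$300.
Shutting down would mean losing the fixed cost of $2028, so operating at a loss of $300 is better by $1728.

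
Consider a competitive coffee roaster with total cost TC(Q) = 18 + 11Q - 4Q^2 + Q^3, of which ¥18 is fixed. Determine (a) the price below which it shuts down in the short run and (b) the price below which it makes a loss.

Shutdown price = ¥7; break-even price = ¥14

Shutdown price = min AVC. AVC = 11 - 4Q + Q^2, with vertex at Q = 2 and minimum ¥7.
ATC = 18/Q + 11 - 4Q + Q^2. Setting dATC/dQ = −18/Q^2 − 4 + 2Q = 0 gives Q = 3 (since 2·3^3 − 4·3^2 = 18).
min ATC = 18/3 + 11 − 4·3 + 3^2 = ¥14. That is the break-even price.
Between these two prices the firm operates at a loss; above ¥14 it earns a profit.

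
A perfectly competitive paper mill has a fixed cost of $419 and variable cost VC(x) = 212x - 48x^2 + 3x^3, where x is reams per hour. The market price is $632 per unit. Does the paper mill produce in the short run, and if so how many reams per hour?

From TC, MC = TC'(x) = 212 - 96x + 9x^2 and AVC = VC/x = 212 - 48x + 3x^2.
AVC is minimized where dAVC/dx = -48 + 6x = 0, at x = 8; min AVC = 212 - 48·8 + 3·8^2 = $20.
Since P = $632 ≥ min AVC = $20, price covers variable cost and the firm should produce.
Solving P = MC: -420 - 96x + 9x^2 = 0 ⇒ x = -10/3 or 14. On the upward-sloping branch, x* = 14.
Check: AVC at x = 14 is $128 ≤ P, so revenue covers variable cost.
Profit = P·x − TC = 632·14 − 2211 = $6637.

Produce at x = 14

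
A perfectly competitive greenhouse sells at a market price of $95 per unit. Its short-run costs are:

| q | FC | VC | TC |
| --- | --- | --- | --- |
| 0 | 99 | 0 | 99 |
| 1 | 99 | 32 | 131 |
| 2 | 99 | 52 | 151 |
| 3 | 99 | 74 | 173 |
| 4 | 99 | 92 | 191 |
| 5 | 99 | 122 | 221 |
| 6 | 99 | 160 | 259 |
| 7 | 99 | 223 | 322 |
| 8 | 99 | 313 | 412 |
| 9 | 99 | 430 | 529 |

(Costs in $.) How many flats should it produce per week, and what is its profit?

q = 8; profit = $348

Tabulate TR − TC: q=0: -99; q=1: -36; q=2: 39; q=3: 112; q=4: 189; q=5: 254; q=6: 311; q=7: 343; q=8: 348; q=9: 326.
Profit is maximized at q = 8. AVC there is 313/8 = $39.12 ≤ P, so producing beats shutting down (which would give -$99).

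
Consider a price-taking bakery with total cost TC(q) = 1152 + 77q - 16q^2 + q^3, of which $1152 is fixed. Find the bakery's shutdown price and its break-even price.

AVC = 77 - 16q + q^2; minimized at q = 8, giving min AVC = $13. That is the shutdown price.
ATC = 1152/q + 77 - 16q + q^2. Setting dATC/dq = −1152/q^2 − 16 + 2q = 0 gives q = 12 (since 2·12^3 − 16·12^2 = 1152).
min ATC = 1152/12 + 77 − 16·12 + 12^2 = $125. That is the break-even price.
For $13 ≤ P < $125 the firm produces at a loss; below $13 it shuts down.

Shutdown price = $13; break-even price = $125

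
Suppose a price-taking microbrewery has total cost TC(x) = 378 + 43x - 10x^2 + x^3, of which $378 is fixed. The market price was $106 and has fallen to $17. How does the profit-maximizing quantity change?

Output falls from 9 to 0 (the firm shuts down)

MC = 43 - 20x + 3x^2; the shutdown threshold is min AVC = $18 (at x = 5).
With P = $106 above the shutdown price, P = MC gives x = 9.
At P = $17 < min AVC = $18, price no longer covers variable cost at any output, so the firm shuts down: x = 0.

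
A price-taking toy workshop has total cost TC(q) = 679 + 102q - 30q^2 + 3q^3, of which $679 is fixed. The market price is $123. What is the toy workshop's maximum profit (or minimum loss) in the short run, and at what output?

Profit = -$91 at q = 7

AVC = 102 - 30q + 3q^2 has its minimum $27 at q = 5; price $123 clears that bar, so the firm operates.
With MC = 102 - 60q + 9q^2, P = MC on the upward-sloping part at q* = 7.
TR = 123·7 = 861. TC = 679 + 273 = 952. Profit = 861 − 952 = -$91.
By producing, the firm covers all variable cost plus $588 of fixed cost; shutting down would lose the full $679.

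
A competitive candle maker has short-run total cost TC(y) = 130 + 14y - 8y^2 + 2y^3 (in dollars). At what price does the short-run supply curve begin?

The firm shuts down when price falls below the minimum of average variable cost. AVC = VC/y = 14 - 8y + 2y^2.
At the minimum of AVC, MC = AVC. MC = 14 - 16y + 6y^2; setting MC = AVC gives 4y^2 - 8y = 0, so y = 2. min AVC = 6.
The firm shuts down for any P below $6.

$6 per unit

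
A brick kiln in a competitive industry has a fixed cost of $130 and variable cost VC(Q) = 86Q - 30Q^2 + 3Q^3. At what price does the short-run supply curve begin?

$11 per unit

The firm shuts down when price falls below the minimum of average variable cost. AVC = VC/Q = 86 - 30Q + 3Q^2.
dAVC/dQ = -30 + 6Q = 0 gives Q = 5. min AVC = 86 - 30·5 + 3·5^2 = 11.
So the shutdown price is $11.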